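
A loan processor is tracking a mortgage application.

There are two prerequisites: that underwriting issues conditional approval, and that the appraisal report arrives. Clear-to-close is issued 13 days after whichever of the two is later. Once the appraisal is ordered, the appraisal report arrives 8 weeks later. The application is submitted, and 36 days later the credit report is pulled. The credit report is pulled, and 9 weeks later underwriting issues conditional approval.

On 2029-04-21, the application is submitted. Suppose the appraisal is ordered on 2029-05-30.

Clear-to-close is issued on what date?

2029-08-11

The application is submitted: Apr 21, 2029.
The credit report is pulled: Apr 21, 2029 + 36 days = May 27, 2029.
Underwriting issues conditional approval: May 27, 2029 + 9 weeks = Jul 29, 2029.
The appraisal is ordered: May 30, 2029.
The appraisal report arrives: May 30, 2029 + 8 weeks = Jul 25, 2029.
Both prerequisites met — underwriting issues conditional approval (Jul 29, 2029), the appraisal report arrives (Jul 25, 2029); the later is Jul 29, 2029.
Clear-to-close is issued: Jul 29, 2029 + 13 days = Aug 11, 2029.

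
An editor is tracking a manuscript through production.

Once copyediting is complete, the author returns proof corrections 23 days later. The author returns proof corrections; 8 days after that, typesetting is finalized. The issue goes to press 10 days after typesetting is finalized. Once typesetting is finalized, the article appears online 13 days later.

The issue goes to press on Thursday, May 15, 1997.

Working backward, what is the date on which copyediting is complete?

The issue goes to press: May 15, 1997.
Typesetting is finalized: May 15, 1997 − 10 days = May 5, 1997.
The author returns proof corrections: May 5, 1997 − 8 days = Apr 27, 1997.
Copyediting is complete: Apr 27, 1997 − 23 days = Apr 4, 1997.

Friday, April 4, 1997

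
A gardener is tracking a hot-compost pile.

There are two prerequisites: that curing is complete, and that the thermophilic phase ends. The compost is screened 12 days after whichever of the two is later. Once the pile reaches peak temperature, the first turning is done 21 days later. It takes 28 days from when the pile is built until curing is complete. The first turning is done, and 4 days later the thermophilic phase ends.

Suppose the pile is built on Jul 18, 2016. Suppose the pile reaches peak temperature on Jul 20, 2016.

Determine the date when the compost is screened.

The pile is built: Jul 18, 2016.
Curing is complete: Jul 18, 2016 + 28 days = Aug 15, 2016.
The pile reaches peak temperature: Jul 20, 2016.
The first turning is done: Jul 20, 2016 + 21 days = Aug 10, 2016.
The thermophilic phase ends: Aug 10, 2016 + 4 days = Aug 14, 2016.
Both prerequisites met — curing is complete (Aug 15, 2016), the thermophilic phase ends (Aug 14, 2016); the later is Aug 15, 2016.
The compost is screened: Aug 15, 2016 + 12 days = Aug 27, 2016.

Aug 27, 2016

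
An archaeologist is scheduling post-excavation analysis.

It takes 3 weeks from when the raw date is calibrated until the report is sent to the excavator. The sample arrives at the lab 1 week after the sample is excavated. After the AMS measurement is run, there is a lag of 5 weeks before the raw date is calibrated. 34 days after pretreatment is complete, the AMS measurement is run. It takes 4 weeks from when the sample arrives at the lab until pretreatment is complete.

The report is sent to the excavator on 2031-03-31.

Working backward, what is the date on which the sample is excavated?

The report is sent to the excavator: Mar 31, 2031.
The raw date is calibrated: Mar 31, 2031 − 3 weeks = Mar 10, 2031.
The AMS measurement is run: Mar 10, 2031 − 5 weeks = Feb 3, 2031.
Pretreatment is complete: Feb 3, 2031 − 34 days = Dec 31, 2030.
The sample arrives at the lab: Dec 31, 2030 − 4 weeks = Dec 3, 2030.
The sample is excavated: Dec 3, 2030 − 1 week = Nov 26, 2030.

2030-11-26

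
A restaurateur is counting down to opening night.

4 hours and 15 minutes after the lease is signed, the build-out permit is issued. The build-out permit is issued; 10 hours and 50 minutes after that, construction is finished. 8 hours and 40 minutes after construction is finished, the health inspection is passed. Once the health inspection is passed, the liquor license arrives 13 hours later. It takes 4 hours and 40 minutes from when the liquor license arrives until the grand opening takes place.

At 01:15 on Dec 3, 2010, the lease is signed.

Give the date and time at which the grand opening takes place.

18:40 on Dec 4, 2010

The lease is signed: 01:15 Dec 3, 2010.
The build-out permit is issued: 01:15 Dec 3, 2010 + 4h15m = 05:30 Dec 3, 2010.
Construction is finished: 05:30 Dec 3, 2010 + 10h50m = 16:20 Dec 3, 2010.
The health inspection is passed: 16:20 Dec 3, 2010 + 8h40m = 01:00 Dec 4, 2010.
The liquor license arrives: 01:00 Dec 4, 2010 + 13h = 14:00 Dec 4, 2010.
The grand opening takes place: 14:00 Dec 4, 2010 + 4h40m = 18:40 Dec 4, 2010.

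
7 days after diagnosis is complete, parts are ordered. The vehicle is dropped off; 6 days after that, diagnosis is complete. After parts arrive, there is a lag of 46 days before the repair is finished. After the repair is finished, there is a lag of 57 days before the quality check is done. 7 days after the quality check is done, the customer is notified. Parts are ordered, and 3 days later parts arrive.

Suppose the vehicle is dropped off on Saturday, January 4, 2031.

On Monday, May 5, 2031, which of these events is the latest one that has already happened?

The quality check is done

The vehicle is dropped off: Jan 4, 2031.
Diagnosis is complete: Jan 4, 2031 + 6 days = Jan 10, 2031.
Parts are ordered: Jan 10, 2031 + 7 days = Jan 17, 2031.
Parts arrive: Jan 17, 2031 + 3 days = Jan 20, 2031.
The repair is finished: Jan 20, 2031 + 46 days = Mar 7, 2031.
The quality check is done: Mar 7, 2031 + 57 days = May 3, 2031.
The customer is notified: May 3, 2031 + 7 days = May 10, 2031.
May 5, 2031 falls between when the quality check is done (May 3, 2031) and when the customer is notified (May 10, 2031).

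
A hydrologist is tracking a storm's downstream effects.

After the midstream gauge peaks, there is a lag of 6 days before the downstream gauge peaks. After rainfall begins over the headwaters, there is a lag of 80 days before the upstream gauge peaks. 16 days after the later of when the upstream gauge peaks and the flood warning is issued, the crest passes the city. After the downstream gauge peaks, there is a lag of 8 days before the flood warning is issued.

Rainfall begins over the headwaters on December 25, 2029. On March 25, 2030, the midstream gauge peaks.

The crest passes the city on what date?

Rainfall begins over the headwaters: Dec 25, 2029.
The upstream gauge peaks: Dec 25, 2029 + 80 days = Mar 15, 2030.
The midstream gauge peaks: Mar 25, 2030.
The downstream gauge peaks: Mar 25, 2030 + 6 days = Mar 31, 2030.
The flood warning is issued: Mar 31, 2030 + 8 days = Apr 8, 2030.
Both prerequisites met — the upstream gauge peaks (Mar 15, 2030), the flood warning is issued (Apr 8, 2030); the later is Apr 8, 2030.
The crest passes the city: Apr 8, 2030 + 16 days = Apr 24, 2030.

April 24, 2030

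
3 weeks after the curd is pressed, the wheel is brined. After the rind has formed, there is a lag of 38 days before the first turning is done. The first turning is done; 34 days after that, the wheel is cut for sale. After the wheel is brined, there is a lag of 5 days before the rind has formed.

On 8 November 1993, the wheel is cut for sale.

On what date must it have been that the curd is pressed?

The wheel is cut for sale: Nov 8, 1993.
The first turning is done: Nov 8, 1993 − 34 days = Oct 5, 1993.
The rind has formed: Oct 5, 1993 − 38 days = Aug 28, 1993.
The wheel is brined: Aug 28, 1993 − 5 days = Aug 23, 1993.
The curd is pressed: Aug 23, 1993 − 3 weeks = Aug 2, 1993.

2 August 1993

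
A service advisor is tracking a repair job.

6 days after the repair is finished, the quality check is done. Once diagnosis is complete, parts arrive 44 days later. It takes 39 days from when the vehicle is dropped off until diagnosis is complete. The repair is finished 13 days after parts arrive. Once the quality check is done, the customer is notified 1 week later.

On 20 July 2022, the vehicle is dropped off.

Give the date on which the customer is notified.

The vehicle is dropped off: Jul 20, 2022.
Diagnosis is complete: Jul 20, 2022 + 39 days = Aug 28, 2022.
Parts arrive: Aug 28, 2022 + 44 days = Oct 11, 2022.
The repair is finished: Oct 11, 2022 + 13 days = Oct 24, 2022.
The quality check is done: Oct 24, 2022 + 6 days = Oct 30, 2022.
The customer is notified: Oct 30, 2022 + 1 week = Nov 6, 2022.

6 November 2022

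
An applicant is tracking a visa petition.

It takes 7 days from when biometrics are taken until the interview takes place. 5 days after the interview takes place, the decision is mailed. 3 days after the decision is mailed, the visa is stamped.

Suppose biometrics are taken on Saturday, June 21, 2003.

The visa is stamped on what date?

Sunday, July 6, 2003

Biometrics are taken: Jun 21, 2003.
The interview takes place: Jun 21, 2003 + 7 days = Jun 28, 2003.
The decision is mailed: Jun 28, 2003 + 5 days = Jul 3, 2003.
The visa is stamped: Jul 3, 2003 + 3 days = Jul 6, 2003.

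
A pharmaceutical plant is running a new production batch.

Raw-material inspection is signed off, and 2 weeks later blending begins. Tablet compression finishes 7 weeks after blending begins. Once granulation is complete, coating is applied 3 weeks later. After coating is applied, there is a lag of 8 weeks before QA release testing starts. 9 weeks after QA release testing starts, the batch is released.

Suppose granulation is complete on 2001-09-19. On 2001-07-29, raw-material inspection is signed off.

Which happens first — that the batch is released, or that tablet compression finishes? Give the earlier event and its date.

Tablet compression finishes — 2001-09-30

Granulation is complete: Sep 19, 2001.
Coating is applied: Sep 19, 2001 + 3 weeks = Oct 10, 2001.
QA release testing starts: Oct 10, 2001 + 8 weeks = Dec 5, 2001.
The batch is released: Dec 5, 2001 + 9 weeks = Feb 6, 2002.
Raw-material inspection is signed off: Jul 29, 2001.
Blending begins: Jul 29, 2001 + 2 weeks = Aug 12, 2001.
Tablet compression finishes: Aug 12, 2001 + 7 weeks = Sep 30, 2001.
Comparing: the batch is released on Feb 6, 2002 vs tablet compression finishes on Sep 30, 2001. Earlier: tablet compression finishes.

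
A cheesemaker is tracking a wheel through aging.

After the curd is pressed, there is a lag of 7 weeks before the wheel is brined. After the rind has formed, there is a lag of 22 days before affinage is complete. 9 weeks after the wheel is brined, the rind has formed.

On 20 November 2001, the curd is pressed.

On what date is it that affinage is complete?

3 April 2002

The curd is pressed: Nov 20, 2001.
The wheel is brined: Nov 20, 2001 + 7 weeks = Jan 8, 2002.
The rind has formed: Jan 8, 2002 + 9 weeks = Mar 12, 2002.
Affinage is complete: Mar 12, 2002 + 22 days = Apr 3, 2002.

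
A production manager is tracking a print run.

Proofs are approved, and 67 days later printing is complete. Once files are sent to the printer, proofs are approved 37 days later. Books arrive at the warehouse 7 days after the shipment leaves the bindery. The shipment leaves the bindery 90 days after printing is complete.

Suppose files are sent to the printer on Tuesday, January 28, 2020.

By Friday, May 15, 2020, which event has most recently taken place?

Printing is complete

Files are sent to the printer: Jan 28, 2020.
Proofs are approved: Jan 28, 2020 + 37 days = Mar 5, 2020.
Printing is complete: Mar 5, 2020 + 67 days = May 11, 2020.
The shipment leaves the bindery: May 11, 2020 + 90 days = Aug 9, 2020.
Books arrive at the warehouse: Aug 9, 2020 + 7 days = Aug 16, 2020.
May 15, 2020 falls between when printing is complete (May 11, 2020) and when the shipment leaves the bindery (Aug 9, 2020).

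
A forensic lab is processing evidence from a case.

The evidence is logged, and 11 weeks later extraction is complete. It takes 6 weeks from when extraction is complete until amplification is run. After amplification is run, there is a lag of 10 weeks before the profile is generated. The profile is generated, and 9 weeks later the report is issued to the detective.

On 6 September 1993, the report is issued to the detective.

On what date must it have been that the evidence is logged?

28 December 1992

The report is issued to the detective: Sep 6, 1993.
The profile is generated: Sep 6, 1993 − 9 weeks = Jul 5, 1993.
Amplification is run: Jul 5, 1993 − 10 weeks = Apr 26, 1993.
Extraction is complete: Apr 26, 1993 − 6 weeks = Mar 15, 1993.
The evidence is logged: Mar 15, 1993 − 11 weeks = Dec 28, 1992.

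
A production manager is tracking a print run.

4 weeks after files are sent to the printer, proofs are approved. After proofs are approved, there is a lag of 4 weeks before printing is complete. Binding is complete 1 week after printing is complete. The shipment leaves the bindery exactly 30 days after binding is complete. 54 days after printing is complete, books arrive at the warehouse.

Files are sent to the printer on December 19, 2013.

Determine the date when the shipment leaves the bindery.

March 22, 2014

Files are sent to the printer: Dec 19, 2013.
Proofs are approved: Dec 19, 2013 + 4 weeks = Jan 16, 2014.
Printing is complete: Jan 16, 2014 + 4 weeks = Feb 13, 2014.
Binding is complete: Feb 13, 2014 + 1 week = Feb 20, 2014.
The shipment leaves the bindery: Feb 20, 2014 + 30 days = Mar 22, 2014.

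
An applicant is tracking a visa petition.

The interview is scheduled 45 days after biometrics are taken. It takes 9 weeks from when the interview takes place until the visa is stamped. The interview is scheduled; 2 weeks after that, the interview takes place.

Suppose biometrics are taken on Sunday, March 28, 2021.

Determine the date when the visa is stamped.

Wednesday, July 28, 2021

Biometrics are taken: Mar 28, 2021.
The interview is scheduled: Mar 28, 2021 + 45 days = May 12, 2021.
The interview takes place: May 12, 2021 + 2 weeks = May 26, 2021.
The visa is stamped: May 26, 2021 + 9 weeks = Jul 28, 2021.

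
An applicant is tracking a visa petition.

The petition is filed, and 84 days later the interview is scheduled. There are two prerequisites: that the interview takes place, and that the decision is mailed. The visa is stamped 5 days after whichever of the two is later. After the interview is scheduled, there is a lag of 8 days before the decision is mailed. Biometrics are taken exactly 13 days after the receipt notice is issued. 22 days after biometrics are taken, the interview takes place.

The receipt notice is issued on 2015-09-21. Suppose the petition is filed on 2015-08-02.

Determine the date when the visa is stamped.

The receipt notice is issued: Sep 21, 2015.
Biometrics are taken: Sep 21, 2015 + 13 days = Oct 4, 2015.
The interview takes place: Oct 4, 2015 + 22 days = Oct 26, 2015.
The petition is filed: Aug 2, 2015.
The interview is scheduled: Aug 2, 2015 + 84 days = Oct 25, 2015.
The decision is mailed: Oct 25, 2015 + 8 days = Nov 2, 2015.
Both prerequisites met — the interview takes place (Oct 26, 2015), the decision is mailed (Nov 2, 2015); the later is Nov 2, 2015.
The visa is stamped: Nov 2, 2015 + 5 days = Nov 7, 2015.

2015-11-07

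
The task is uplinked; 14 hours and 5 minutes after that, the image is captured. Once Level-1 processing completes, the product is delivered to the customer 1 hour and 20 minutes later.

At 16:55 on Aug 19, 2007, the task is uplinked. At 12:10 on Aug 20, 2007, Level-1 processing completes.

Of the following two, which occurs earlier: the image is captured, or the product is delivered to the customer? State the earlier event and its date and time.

The task is uplinked: 16:55 Aug 19, 2007.
The image is captured: 16:55 Aug 19, 2007 + 14h05m = 07:00 Aug 20, 2007.
Level-1 processing completes: 12:10 Aug 20, 2007.
The product is delivered to the customer: 12:10 Aug 20, 2007 + 1h20m = 13:30 Aug 20, 2007.
Comparing: the image is captured at 07:00 Aug 20, 2007 vs the product is delivered to the customer at 13:30 Aug 20, 2007. Earlier: the image is captured.

The image is captured — 07:00 on Aug 20, 2007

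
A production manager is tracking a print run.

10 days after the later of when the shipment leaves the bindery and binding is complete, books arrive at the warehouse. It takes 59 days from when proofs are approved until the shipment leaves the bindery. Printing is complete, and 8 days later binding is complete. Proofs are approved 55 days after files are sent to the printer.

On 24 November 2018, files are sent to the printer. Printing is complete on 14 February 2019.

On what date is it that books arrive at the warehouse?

Files are sent to the printer: Nov 24, 2018.
Proofs are approved: Nov 24, 2018 + 55 days = Jan 18, 2019.
The shipment leaves the bindery: Jan 18, 2019 + 59 days = Mar 18, 2019.
Printing is complete: Feb 14, 2019.
Binding is complete: Feb 14, 2019 + 8 days = Feb 22, 2019.
Both prerequisites met — the shipment leaves the bindery (Mar 18, 2019), binding is complete (Feb 22, 2019); the later is Mar 18, 2019.
Books arrive at the warehouse: Mar 18, 2019 + 10 days = Mar 28, 2019.

28 March 2019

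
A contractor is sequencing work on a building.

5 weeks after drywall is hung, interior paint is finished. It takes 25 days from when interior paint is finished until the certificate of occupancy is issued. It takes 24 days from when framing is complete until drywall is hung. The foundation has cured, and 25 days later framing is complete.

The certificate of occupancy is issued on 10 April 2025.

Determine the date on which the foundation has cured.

The certificate of occupancy is issued: Apr 10, 2025.
Interior paint is finished: Apr 10, 2025 − 25 days = Mar 16, 2025.
Drywall is hung: Mar 16, 2025 − 5 weeks = Feb 9, 2025.
Framing is complete: Feb 9, 2025 − 24 days = Jan 16, 2025.
The foundation has cured: Jan 16, 2025 − 25 days = Dec 22, 2024.

22 December 2024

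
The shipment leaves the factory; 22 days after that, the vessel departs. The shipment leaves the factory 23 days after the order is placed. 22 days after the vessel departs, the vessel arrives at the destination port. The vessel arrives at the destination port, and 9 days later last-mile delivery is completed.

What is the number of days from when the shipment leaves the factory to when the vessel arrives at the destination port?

Causal path: the shipment leaves the factory → the vessel departs → the vessel arrives at the destination port.
Total delay along the path: 22 + 22 = 44 days.

44 days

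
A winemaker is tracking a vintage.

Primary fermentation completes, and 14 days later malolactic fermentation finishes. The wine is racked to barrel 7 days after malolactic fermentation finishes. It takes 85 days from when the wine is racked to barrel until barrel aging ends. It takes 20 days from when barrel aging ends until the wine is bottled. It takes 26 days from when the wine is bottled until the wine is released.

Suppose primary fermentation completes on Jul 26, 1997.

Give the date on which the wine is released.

Dec 25, 1997

Primary fermentation completes: Jul 26, 1997.
Malolactic fermentation finishes: Jul 26, 1997 + 14 days = Aug 9, 1997.
The wine is racked to barrel: Aug 9, 1997 + 7 days = Aug 16, 1997.
Barrel aging ends: Aug 16, 1997 + 85 days = Nov 9, 1997.
The wine is bottled: Nov 9, 1997 + 20 days = Nov 29, 1997.
The wine is released: Nov 29, 1997 + 26 days = Dec 25, 1997.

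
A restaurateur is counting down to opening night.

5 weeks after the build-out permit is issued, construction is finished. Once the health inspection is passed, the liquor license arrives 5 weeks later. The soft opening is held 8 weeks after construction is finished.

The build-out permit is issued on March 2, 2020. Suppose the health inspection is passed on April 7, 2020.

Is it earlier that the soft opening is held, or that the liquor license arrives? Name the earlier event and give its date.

The liquor license arrives — May 12, 2020

The build-out permit is issued: Mar 2, 2020.
Construction is finished: Mar 2, 2020 + 5 weeks = Apr 6, 2020.
The soft opening is held: Apr 6, 2020 + 8 weeks = Jun 1, 2020.
The health inspection is passed: Apr 7, 2020.
The liquor license arrives: Apr 7, 2020 + 5 weeks = May 12, 2020.
Comparing: the soft opening is held on Jun 1, 2020 vs the liquor license arrives on May 12, 2020. Earlier: the liquor license arrives.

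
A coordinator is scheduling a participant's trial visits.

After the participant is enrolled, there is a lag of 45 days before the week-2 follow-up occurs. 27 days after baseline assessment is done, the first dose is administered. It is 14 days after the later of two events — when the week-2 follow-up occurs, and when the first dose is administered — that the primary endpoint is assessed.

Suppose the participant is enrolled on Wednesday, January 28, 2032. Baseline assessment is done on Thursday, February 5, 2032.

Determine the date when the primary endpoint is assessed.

Saturday, March 27, 2032

The participant is enrolled: Jan 28, 2032.
The week-2 follow-up occurs: Jan 28, 2032 + 45 days = Mar 13, 2032.
Baseline assessment is done: Feb 5, 2032.
The first dose is administered: Feb 5, 2032 + 27 days = Mar 3, 2032.
Both prerequisites met — the week-2 follow-up occurs (Mar 13, 2032), the first dose is administered (Mar 3, 2032); the later is Mar 13, 2032.
The primary endpoint is assessed: Mar 13, 2032 + 14 days = Mar 27, 2032.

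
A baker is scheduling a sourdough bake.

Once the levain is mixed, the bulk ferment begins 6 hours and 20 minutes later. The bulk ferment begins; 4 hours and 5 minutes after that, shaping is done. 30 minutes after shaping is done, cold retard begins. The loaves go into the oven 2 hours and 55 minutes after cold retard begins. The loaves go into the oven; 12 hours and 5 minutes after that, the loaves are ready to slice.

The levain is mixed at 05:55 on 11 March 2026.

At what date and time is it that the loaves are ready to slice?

The levain is mixed: 05:55 Mar 11, 2026.
The bulk ferment begins: 05:55 Mar 11, 2026 + 6h20m = 12:15 Mar 11, 2026.
Shaping is done: 12:15 Mar 11, 2026 + 4h05m = 16:20 Mar 11, 2026.
Cold retard begins: 16:20 Mar 11, 2026 + 30m = 16:50 Mar 11, 2026.
The loaves go into the oven: 16:50 Mar 11, 2026 + 2h55m = 19:45 Mar 11, 2026.
The loaves are ready to slice: 19:45 Mar 11, 2026 + 12h05m = 07:50 Mar 12, 2026.

07:50 on 12 March 2026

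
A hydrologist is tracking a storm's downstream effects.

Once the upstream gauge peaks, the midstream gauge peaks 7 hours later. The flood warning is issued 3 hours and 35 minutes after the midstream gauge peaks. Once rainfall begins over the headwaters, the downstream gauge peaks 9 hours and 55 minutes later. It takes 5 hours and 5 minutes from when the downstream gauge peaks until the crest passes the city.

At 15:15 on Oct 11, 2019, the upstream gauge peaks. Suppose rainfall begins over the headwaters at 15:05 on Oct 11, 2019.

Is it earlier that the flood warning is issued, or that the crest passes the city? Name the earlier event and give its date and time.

The upstream gauge peaks: 15:15 Oct 11, 2019.
The midstream gauge peaks: 15:15 Oct 11, 2019 + 7h = 22:15 Oct 11, 2019.
The flood warning is issued: 22:15 Oct 11, 2019 + 3h35m = 01:50 Oct 12, 2019.
Rainfall begins over the headwaters: 15:05 Oct 11, 2019.
The downstream gauge peaks: 15:05 Oct 11, 2019 + 9h55m = 01:00 Oct 12, 2019.
The crest passes the city: 01:00 Oct 12, 2019 + 5h05m = 06:05 Oct 12, 2019.
Comparing: the flood warning is issued at 01:50 Oct 12, 2019 vs the crest passes the city at 06:05 Oct 12, 2019. Earlier: the flood warning is issued.

The flood warning is issued — 01:50 on Oct 12, 2019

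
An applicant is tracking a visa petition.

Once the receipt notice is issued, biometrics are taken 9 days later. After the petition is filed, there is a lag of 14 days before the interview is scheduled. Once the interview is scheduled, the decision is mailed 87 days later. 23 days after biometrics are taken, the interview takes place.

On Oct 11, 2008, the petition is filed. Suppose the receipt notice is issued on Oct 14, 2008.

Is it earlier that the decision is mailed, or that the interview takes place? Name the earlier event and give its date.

The interview takes place — Nov 15, 2008

The petition is filed: Oct 11, 2008.
The interview is scheduled: Oct 11, 2008 + 14 days = Oct 25, 2008.
The decision is mailed: Oct 25, 2008 + 87 days = Jan 20, 2009.
The receipt notice is issued: Oct 14, 2008.
Biometrics are taken: Oct 14, 2008 + 9 days = Oct 23, 2008.
The interview takes place: Oct 23, 2008 + 23 days = Nov 15, 2008.
Comparing: the decision is mailed on Jan 20, 2009 vs the interview takes place on Nov 15, 2008. Earlier: the interview takes place.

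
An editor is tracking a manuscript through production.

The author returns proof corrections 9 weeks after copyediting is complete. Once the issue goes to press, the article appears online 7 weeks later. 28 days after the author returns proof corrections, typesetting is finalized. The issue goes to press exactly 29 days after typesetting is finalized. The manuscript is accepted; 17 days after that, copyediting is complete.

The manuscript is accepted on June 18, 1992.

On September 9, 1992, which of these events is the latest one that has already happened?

The manuscript is accepted: Jun 18, 1992.
Copyediting is complete: Jun 18, 1992 + 17 days = Jul 5, 1992.
The author returns proof corrections: Jul 5, 1992 + 9 weeks = Sep 6, 1992.
Typesetting is finalized: Sep 6, 1992 + 28 days = Oct 4, 1992.
The issue goes to press: Oct 4, 1992 + 29 days = Nov 2, 1992.
The article appears online: Nov 2, 1992 + 7 weeks = Dec 21, 1992.
Sep 9, 1992 falls between when the author returns proof corrections (Sep 6, 1992) and when typesetting is finalized (Oct 4, 1992).

The author returns proof corrections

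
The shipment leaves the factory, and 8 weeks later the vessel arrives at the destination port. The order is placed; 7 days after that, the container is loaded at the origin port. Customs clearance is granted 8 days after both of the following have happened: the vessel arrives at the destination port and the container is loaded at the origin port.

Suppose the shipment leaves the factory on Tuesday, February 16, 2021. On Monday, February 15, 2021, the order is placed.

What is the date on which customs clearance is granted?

The shipment leaves the factory: Feb 16, 2021.
The vessel arrives at the destination port: Feb 16, 2021 + 8 weeks = Apr 13, 2021.
The order is placed: Feb 15, 2021.
The container is loaded at the origin port: Feb 15, 2021 + 7 days = Feb 22, 2021.
Both prerequisites met — the vessel arrives at the destination port (Apr 13, 2021), the container is loaded at the origin port (Feb 22, 2021); the later is Apr 13, 2021.
Customs clearance is granted: Apr 13, 2021 + 8 days = Apr 21, 2021.

Wednesday, April 21, 2021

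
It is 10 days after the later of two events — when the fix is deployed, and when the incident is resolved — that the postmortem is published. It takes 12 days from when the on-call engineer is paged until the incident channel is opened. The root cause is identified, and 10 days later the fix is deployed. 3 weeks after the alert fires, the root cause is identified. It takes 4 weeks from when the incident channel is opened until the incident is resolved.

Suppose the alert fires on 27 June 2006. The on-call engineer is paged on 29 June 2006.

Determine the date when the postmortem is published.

18 August 2006

The alert fires: Jun 27, 2006.
The root cause is identified: Jun 27, 2006 + 3 weeks = Jul 18, 2006.
The fix is deployed: Jul 18, 2006 + 10 days = Jul 28, 2006.
The on-call engineer is paged: Jun 29, 2006.
The incident channel is opened: Jun 29, 2006 + 12 days = Jul 11, 2006.
The incident is resolved: Jul 11, 2006 + 4 weeks = Aug 8, 2006.
Both prerequisites met — the fix is deployed (Jul 28, 2006), the incident is resolved (Aug 8, 2006); the later is Aug 8, 2006.
The postmortem is published: Aug 8, 2006 + 10 days = Aug 18, 2006.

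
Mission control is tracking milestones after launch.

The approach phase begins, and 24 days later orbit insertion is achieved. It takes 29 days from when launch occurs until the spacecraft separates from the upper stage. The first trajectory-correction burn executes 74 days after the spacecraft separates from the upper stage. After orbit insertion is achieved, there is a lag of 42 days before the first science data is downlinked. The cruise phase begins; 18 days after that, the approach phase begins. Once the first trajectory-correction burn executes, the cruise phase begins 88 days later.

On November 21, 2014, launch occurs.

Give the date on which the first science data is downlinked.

Launch occurs: Nov 21, 2014.
The spacecraft separates from the upper stage: Nov 21, 2014 + 29 days = Dec 20, 2014.
The first trajectory-correction burn executes: Dec 20, 2014 + 74 days = Mar 4, 2015.
The cruise phase begins: Mar 4, 2015 + 88 days = May 31, 2015.
The approach phase begins: May 31, 2015 + 18 days = Jun 18, 2015.
Orbit insertion is achieved: Jun 18, 2015 + 24 days = Jul 12, 2015.
The first science data is downlinked: Jul 12, 2015 + 42 days = Aug 23, 2015.

August 23, 2015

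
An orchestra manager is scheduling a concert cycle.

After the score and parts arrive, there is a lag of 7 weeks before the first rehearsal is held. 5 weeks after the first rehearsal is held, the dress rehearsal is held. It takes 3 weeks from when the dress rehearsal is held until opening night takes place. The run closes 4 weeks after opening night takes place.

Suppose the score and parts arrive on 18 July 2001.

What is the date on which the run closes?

28 November 2001

The score and parts arrive: Jul 18, 2001.
The first rehearsal is held: Jul 18, 2001 + 7 weeks = Sep 5, 2001.
The dress rehearsal is held: Sep 5, 2001 + 5 weeks = Oct 10, 2001.
Opening night takes place: Oct 10, 2001 + 3 weeks = Oct 31, 2001.
The run closes: Oct 31, 2001 + 4 weeks = Nov 28, 2001.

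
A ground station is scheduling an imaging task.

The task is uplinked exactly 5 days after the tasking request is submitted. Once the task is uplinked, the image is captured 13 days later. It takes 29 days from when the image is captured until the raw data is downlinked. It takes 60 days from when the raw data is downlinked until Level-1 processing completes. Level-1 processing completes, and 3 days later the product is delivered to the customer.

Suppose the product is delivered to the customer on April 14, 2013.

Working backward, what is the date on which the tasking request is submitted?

The product is delivered to the customer: Apr 14, 2013.
Level-1 processing completes: Apr 14, 2013 − 3 days = Apr 11, 2013.
The raw data is downlinked: Apr 11, 2013 − 60 days = Feb 10, 2013.
The image is captured: Feb 10, 2013 − 29 days = Jan 12, 2013.
The task is uplinked: Jan 12, 2013 − 13 days = Dec 30, 2012.
The tasking request is submitted: Dec 30, 2012 − 5 days = Dec 25, 2012.

December 25, 2012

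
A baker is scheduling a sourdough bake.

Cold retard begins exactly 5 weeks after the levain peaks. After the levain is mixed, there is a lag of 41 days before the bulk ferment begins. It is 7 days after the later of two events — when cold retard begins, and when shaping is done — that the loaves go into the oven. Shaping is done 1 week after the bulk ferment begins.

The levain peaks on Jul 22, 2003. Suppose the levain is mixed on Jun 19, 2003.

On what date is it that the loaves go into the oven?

Sep 2, 2003

The levain peaks: Jul 22, 2003.
Cold retard begins: Jul 22, 2003 + 5 weeks = Aug 26, 2003.
The levain is mixed: Jun 19, 2003.
The bulk ferment begins: Jun 19, 2003 + 41 days = Jul 30, 2003.
Shaping is done: Jul 30, 2003 + 1 week = Aug 6, 2003.
Both prerequisites met — cold retard begins (Aug 26, 2003), shaping is done (Aug 6, 2003); the later is Aug 26, 2003.
The loaves go into the oven: Aug 26, 2003 + 7 days = Sep 2, 2003.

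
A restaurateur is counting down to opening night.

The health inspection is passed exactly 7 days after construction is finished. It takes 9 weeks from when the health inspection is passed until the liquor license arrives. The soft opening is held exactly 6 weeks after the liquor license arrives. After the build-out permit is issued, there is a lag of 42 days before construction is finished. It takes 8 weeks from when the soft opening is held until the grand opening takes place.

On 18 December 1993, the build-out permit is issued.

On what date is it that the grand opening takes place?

The build-out permit is issued: Dec 18, 1993.
Construction is finished: Dec 18, 1993 + 42 days = Jan 29, 1994.
The health inspection is passed: Jan 29, 1994 + 7 days = Feb 5, 1994.
The liquor license arrives: Feb 5, 1994 + 9 weeks = Apr 9, 1994.
The soft opening is held: Apr 9, 1994 + 6 weeks = May 21, 1994.
The grand opening takes place: May 21, 1994 + 8 weeks = Jul 16, 1994.

16 July 1994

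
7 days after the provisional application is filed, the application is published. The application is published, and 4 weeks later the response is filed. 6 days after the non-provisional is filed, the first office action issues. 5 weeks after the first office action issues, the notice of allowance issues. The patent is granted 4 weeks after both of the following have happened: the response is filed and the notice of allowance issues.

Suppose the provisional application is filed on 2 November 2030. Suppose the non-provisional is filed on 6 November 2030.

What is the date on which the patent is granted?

The provisional application is filed: Nov 2, 2030.
The application is published: Nov 2, 2030 + 7 days = Nov 9, 2030.
The response is filed: Nov 9, 2030 + 4 weeks = Dec 7, 2030.
The non-provisional is filed: Nov 6, 2030.
The first office action issues: Nov 6, 2030 + 6 days = Nov 12, 2030.
The notice of allowance issues: Nov 12, 2030 + 5 weeks = Dec 17, 2030.
Both prerequisites met — the response is filed (Dec 7, 2030), the notice of allowance issues (Dec 17, 2030); the later is Dec 17, 2030.
The patent is granted: Dec 17, 2030 + 4 weeks = Jan 14, 2031.

14 January 2031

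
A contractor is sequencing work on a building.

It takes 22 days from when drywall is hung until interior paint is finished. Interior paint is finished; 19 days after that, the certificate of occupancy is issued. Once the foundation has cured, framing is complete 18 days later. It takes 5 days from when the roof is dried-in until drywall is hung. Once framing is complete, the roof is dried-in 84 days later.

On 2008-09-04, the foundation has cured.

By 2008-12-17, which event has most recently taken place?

The roof is dried-in

The foundation has cured: Sep 4, 2008.
Framing is complete: Sep 4, 2008 + 18 days = Sep 22, 2008.
The roof is dried-in: Sep 22, 2008 + 84 days = Dec 15, 2008.
Drywall is hung: Dec 15, 2008 + 5 days = Dec 20, 2008.
Interior paint is finished: Dec 20, 2008 + 22 days = Jan 11, 2009.
The certificate of occupancy is issued: Jan 11, 2009 + 19 days = Jan 30, 2009.
Dec 17, 2008 falls between when the roof is dried-in (Dec 15, 2008) and when drywall is hung (Dec 20, 2008).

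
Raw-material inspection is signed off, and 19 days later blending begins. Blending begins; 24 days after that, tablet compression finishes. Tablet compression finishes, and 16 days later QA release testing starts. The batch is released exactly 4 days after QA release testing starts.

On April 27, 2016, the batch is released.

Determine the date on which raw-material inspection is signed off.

February 24, 2016

The batch is released: Apr 27, 2016.
QA release testing starts: Apr 27, 2016 − 4 days = Apr 23, 2016.
Tablet compression finishes: Apr 23, 2016 − 16 days = Apr 7, 2016.
Blending begins: Apr 7, 2016 − 24 days = Mar 14, 2016.
Raw-material inspection is signed off: Mar 14, 2016 − 19 days = Feb 24, 2016.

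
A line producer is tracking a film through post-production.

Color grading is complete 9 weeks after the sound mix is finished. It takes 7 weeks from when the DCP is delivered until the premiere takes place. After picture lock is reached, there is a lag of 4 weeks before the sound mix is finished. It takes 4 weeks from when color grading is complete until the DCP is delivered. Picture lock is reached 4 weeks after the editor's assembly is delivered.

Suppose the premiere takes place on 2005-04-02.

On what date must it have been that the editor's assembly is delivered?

2004-09-18

The premiere takes place: Apr 2, 2005.
The DCP is delivered: Apr 2, 2005 − 7 weeks = Feb 12, 2005.
Color grading is complete: Feb 12, 2005 − 4 weeks = Jan 15, 2005.
The sound mix is finished: Jan 15, 2005 − 9 weeks = Nov 13, 2004.
Picture lock is reached: Nov 13, 2004 − 4 weeks = Oct 16, 2004.
The editor's assembly is delivered: Oct 16, 2004 − 4 weeks = Sep 18, 2004.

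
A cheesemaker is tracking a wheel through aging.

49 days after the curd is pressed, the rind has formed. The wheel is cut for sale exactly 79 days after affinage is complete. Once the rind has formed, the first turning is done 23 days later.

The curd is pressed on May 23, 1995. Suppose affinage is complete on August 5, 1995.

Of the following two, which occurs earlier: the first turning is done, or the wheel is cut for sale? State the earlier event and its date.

The curd is pressed: May 23, 1995.
The rind has formed: May 23, 1995 + 49 days = Jul 11, 1995.
The first turning is done: Jul 11, 1995 + 23 days = Aug 3, 1995.
Affinage is complete: Aug 5, 1995.
The wheel is cut for sale: Aug 5, 1995 + 79 days = Oct 23, 1995.
Comparing: the first turning is done on Aug 3, 1995 vs the wheel is cut for sale on Oct 23, 1995. Earlier: the first turning is done.

The first turning is done — August 3, 1995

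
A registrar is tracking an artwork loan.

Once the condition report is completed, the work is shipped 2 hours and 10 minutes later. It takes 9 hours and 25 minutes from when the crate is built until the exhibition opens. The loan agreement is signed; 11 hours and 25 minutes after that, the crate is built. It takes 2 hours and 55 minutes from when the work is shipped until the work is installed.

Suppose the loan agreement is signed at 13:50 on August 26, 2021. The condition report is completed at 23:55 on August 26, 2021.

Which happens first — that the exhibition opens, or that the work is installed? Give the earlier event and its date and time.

The loan agreement is signed: 13:50 Aug 26, 2021.
The crate is built: 13:50 Aug 26, 2021 + 11h25m = 01:15 Aug 27, 2021.
The exhibition opens: 01:15 Aug 27, 2021 + 9h25m = 10:40 Aug 27, 2021.
The condition report is completed: 23:55 Aug 26, 2021.
The work is shipped: 23:55 Aug 26, 2021 + 2h10m = 02:05 Aug 27, 2021.
The work is installed: 02:05 Aug 27, 2021 + 2h55m = 05:00 Aug 27, 2021.
Comparing: the exhibition opens at 10:40 Aug 27, 2021 vs the work is installed at 05:00 Aug 27, 2021. Earlier: the work is installed.

The work is installed — 05:00 on August 27, 2021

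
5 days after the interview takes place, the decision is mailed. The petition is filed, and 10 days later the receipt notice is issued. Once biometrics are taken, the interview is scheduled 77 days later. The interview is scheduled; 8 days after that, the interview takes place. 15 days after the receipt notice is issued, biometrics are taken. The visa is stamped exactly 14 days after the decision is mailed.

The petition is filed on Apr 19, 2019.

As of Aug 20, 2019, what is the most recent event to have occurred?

The decision is mailed

The petition is filed: Apr 19, 2019.
The receipt notice is issued: Apr 19, 2019 + 10 days = Apr 29, 2019.
Biometrics are taken: Apr 29, 2019 + 15 days = May 14, 2019.
The interview is scheduled: May 14, 2019 + 77 days = Jul 30, 2019.
The interview takes place: Jul 30, 2019 + 8 days = Aug 7, 2019.
The decision is mailed: Aug 7, 2019 + 5 days = Aug 12, 2019.
The visa is stamped: Aug 12, 2019 + 14 days = Aug 26, 2019.
Aug 20, 2019 falls between when the decision is mailed (Aug 12, 2019) and when the visa is stamped (Aug 26, 2019).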